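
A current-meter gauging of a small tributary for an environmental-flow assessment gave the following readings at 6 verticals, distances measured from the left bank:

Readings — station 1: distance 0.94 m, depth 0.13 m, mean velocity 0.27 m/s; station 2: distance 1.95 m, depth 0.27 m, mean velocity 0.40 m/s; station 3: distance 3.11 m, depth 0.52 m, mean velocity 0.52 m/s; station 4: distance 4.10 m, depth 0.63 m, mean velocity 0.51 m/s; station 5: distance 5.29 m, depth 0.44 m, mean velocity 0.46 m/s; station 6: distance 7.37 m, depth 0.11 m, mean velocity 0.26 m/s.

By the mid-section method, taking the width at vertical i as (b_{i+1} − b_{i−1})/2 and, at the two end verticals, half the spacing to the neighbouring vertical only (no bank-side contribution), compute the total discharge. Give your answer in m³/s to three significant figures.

1.14 m³/s

w_1 = (1.95 − 0.94)/2 = 0.505 m; q_1 = 0.27 × 0.13 × 0.505 = 0.01773 m³/s
w_2 = (3.11 − 0.94)/2 = 1.085 m; q_2 = 0.40 × 0.27 × 1.085 = 0.1172 m³/s
w_3 = (4.10 − 1.95)/2 = 1.075 m; q_3 = 0.52 × 0.52 × 1.075 = 0.2907 m³/s
w_4 = (5.29 − 3.11)/2 = 1.09 m; q_4 = 0.51 × 0.63 × 1.09 = 0.3502 m³/s
w_5 = (7.37 − 4.10)/2 = 1.635 m; q_5 = 0.46 × 0.44 × 1.635 = 0.3309 m³/s
w_6 = (7.37 − 5.29)/2 = 1.04 m; q_6 = 0.26 × 0.11 × 1.04 = 0.02974 m³/s
Q = Σ qᵢ = 1.136 m³/s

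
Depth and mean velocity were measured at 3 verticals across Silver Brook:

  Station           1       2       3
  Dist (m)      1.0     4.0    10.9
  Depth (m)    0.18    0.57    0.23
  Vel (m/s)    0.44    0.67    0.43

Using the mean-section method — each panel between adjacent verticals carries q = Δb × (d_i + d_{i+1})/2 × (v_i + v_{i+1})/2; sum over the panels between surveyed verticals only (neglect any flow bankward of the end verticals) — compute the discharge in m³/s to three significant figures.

Panel 1-2: Δb = 3 m, d̄ = (0.18+0.57)/2 = 0.375, v̄ = (0.44+0.67)/2 = 0.555 → q = 3×0.375×0.555 = 0.6244 m³/s
Panel 2-3: Δb = 6.9 m, d̄ = (0.57+0.23)/2 = 0.4, v̄ = (0.67+0.43)/2 = 0.55 → q = 6.9×0.4×0.55 = 1.518 m³/s
Q = Σ q = 2.142 m³/s

2.14 m³/s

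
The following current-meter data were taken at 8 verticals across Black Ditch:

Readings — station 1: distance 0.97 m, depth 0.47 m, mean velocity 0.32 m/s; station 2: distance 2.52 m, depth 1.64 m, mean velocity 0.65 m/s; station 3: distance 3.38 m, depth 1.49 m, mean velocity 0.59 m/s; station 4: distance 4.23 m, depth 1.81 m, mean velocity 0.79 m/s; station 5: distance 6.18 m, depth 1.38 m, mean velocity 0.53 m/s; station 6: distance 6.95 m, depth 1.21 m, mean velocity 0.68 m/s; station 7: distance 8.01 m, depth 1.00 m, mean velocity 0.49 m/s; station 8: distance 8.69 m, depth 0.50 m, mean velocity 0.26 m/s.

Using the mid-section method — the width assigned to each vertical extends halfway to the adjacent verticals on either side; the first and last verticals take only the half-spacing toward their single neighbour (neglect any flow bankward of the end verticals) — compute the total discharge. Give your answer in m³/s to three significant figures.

w_1 = (2.52 − 0.97)/2 = 0.775 m; q_1 = 0.32 × 0.47 × 0.775 = 0.1166 m³/s
w_2 = (3.38 − 0.97)/2 = 1.205 m; q_2 = 0.65 × 1.64 × 1.205 = 1.285 m³/s
w_3 = (4.23 − 2.52)/2 = 0.855 m; q_3 = 0.59 × 1.49 × 0.855 = 0.7516 m³/s
w_4 = (6.18 − 3.38)/2 = 1.4 m; q_4 = 0.79 × 1.81 × 1.4 = 2.002 m³/s
w_5 = (6.95 − 4.23)/2 = 1.36 m; q_5 = 0.53 × 1.38 × 1.36 = 0.9947 m³/s
w_6 = (8.01 − 6.18)/2 = 0.915 m; q_6 = 0.68 × 1.21 × 0.915 = 0.7529 m³/s
w_7 = (8.69 − 6.95)/2 = 0.87 m; q_7 = 0.49 × 1.00 × 0.87 = 0.4263 m³/s
w_8 = (8.69 − 8.01)/2 = 0.34 m; q_8 = 0.26 × 0.50 × 0.34 = 0.04420 m³/s
Q = Σ qᵢ = 6.373 m³/s

6.37 m³/s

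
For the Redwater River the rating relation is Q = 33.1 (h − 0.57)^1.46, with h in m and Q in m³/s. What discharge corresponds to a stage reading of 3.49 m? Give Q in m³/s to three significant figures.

Q = 33.1 × (3.49 − 0.57)^1.46 = 33.1 × 2.92^1.46 = 158.2 m³/s

158 m³/s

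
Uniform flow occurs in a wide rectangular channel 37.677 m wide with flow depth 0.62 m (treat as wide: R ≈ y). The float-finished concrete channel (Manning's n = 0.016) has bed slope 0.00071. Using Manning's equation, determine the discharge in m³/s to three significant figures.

A = b·y = 37.677 × 0.62 = 23.36 m²
Wide channel: R ≈ y = 0.62 m
Q = (1/n)·A·R^(2/3)·S^(1/2) = (1/0.016) × 23.36 × 0.6200^(2/3) × 0.00071^(1/2) = 28.29 m³/s

28.3 m³/s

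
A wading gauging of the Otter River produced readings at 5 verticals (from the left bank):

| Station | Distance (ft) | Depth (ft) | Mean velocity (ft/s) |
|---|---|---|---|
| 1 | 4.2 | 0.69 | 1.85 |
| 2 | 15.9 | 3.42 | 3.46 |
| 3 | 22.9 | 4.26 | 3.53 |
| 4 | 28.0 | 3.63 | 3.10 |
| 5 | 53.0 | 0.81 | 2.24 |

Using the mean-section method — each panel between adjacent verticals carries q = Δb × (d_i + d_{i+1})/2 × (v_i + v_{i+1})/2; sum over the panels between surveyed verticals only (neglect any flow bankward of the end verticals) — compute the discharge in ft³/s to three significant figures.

Panel 1-2: Δb = 11.7 ft, d̄ = (0.69+3.42)/2 = 2.055, v̄ = (1.85+3.46)/2 = 2.655 → q = 11.7×2.055×2.655 = 63.84 ft³/s
Panel 2-3: Δb = 7 ft, d̄ = (3.42+4.26)/2 = 3.84, v̄ = (3.46+3.53)/2 = 3.495 → q = 7×3.84×3.495 = 93.95 ft³/s
Panel 3-4: Δb = 5.1 ft, d̄ = (4.26+3.63)/2 = 3.945, v̄ = (3.53+3.10)/2 = 3.315 → q = 5.1×3.945×3.315 = 66.70 ft³/s
Panel 4-5: Δb = 25 ft, d̄ = (3.63+0.81)/2 = 2.22, v̄ = (3.10+2.24)/2 = 2.67 → q = 25×2.22×2.67 = 148.2 ft³/s
Q = Σ q = 372.7 ft³/s

373 ft³/s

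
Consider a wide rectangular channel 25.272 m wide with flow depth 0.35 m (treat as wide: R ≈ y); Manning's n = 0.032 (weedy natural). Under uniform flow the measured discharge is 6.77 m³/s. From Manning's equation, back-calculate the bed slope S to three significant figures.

A = b·y = 25.272 × 0.35 = 8.845 m²
Wide channel: R ≈ y = 0.35 m
S = (Q·n / (1·A·R^(2/3)))² = (6.77×0.032 / (1×8.845×0.4966))² = 0.002432

0.00243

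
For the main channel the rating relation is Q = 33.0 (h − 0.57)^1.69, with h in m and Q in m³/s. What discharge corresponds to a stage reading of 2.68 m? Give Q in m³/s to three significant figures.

Q = 33.0 × (2.68 − 0.57)^1.69 = 33.0 × 2.11^1.69 = 116.6 m³/s

117 m³/s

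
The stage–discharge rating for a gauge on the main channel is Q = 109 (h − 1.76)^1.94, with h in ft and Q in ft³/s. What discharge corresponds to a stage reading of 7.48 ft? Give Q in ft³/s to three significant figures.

Q = 109 × (7.48 − 1.76)^1.94 = 109 × 5.72^1.94 = 3212 ft³/s

3210 ft³/s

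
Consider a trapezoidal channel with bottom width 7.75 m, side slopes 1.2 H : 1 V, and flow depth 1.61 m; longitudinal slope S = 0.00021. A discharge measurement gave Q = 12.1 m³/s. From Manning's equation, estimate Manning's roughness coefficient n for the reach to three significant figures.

0.0213

A = (b + z·y)·y = (7.75 + 1.2×1.61)×1.61 = 15.59 m²
P = b + 2y√(1+z²) = 7.75 + 2×1.61×√(1+1.2²) = 12.78 m
R = A/P = 15.59/12.78 = 1.220 m
n = (1/Q)·A·R^(2/3)·S^(1/2) = (1/12.1) × 15.59 × 1.142 × 0.01449 = 0.02131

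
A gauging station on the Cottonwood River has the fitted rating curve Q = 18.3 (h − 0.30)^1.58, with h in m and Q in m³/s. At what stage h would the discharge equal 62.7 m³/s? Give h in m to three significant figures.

2.48 m

h − h₀ = (Q/C)^(1/b) = (62.7/18.3)^(1/1.58) = 2.180 m
h = 0.30 + 2.180 = 2.480 m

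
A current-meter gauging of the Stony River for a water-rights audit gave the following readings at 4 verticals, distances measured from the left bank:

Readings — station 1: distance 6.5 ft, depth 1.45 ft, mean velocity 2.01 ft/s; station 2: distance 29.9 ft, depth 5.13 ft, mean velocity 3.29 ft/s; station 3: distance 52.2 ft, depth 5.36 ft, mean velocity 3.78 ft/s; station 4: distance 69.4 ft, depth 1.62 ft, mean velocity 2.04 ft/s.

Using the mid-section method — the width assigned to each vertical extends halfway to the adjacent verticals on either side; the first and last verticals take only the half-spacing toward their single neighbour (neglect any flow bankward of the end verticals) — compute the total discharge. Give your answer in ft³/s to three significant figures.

w_1 = (29.9 − 6.5)/2 = 11.7 ft; q_1 = 2.01 × 1.45 × 11.7 = 34.10 ft³/s
w_2 = (52.2 − 6.5)/2 = 22.85 ft; q_2 = 3.29 × 5.13 × 22.85 = 385.7 ft³/s
w_3 = (69.4 − 29.9)/2 = 19.75 ft; q_3 = 3.78 × 5.36 × 19.75 = 400.2 ft³/s
w_4 = (69.4 − 52.2)/2 = 8.6 ft; q_4 = 2.04 × 1.62 × 8.6 = 28.42 ft³/s
Q = Σ qᵢ = 848.3 ft³/s

848 ft³/s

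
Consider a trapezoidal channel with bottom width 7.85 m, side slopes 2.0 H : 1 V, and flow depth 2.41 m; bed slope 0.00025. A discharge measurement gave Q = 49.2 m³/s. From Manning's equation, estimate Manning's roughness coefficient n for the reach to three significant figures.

A = (b + z·y)·y = (7.85 + 2.0×2.41)×2.41 = 30.53 m²
P = b + 2y√(1+z²) = 7.85 + 2×2.41×√(1+2.0²) = 18.63 m
R = A/P = 30.53/18.63 = 1.639 m
n = (1/Q)·A·R^(2/3)·S^(1/2) = (1/49.2) × 30.53 × 1.390 × 0.01581 = 0.01364

0.0136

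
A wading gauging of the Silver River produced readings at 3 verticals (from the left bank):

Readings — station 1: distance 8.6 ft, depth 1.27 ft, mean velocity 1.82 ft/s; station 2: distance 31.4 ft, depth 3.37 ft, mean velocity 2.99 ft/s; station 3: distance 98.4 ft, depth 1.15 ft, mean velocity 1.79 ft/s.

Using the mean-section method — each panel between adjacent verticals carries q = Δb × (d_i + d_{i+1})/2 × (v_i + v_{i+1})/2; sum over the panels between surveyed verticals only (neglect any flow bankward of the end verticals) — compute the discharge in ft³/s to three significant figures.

Panel 1-2: Δb = 22.8 ft, d̄ = (1.27+3.37)/2 = 2.32, v̄ = (1.82+2.99)/2 = 2.405 → q = 22.8×2.32×2.405 = 127.2 ft³/s
Panel 2-3: Δb = 67 ft, d̄ = (3.37+1.15)/2 = 2.26, v̄ = (2.99+1.79)/2 = 2.39 → q = 67×2.26×2.39 = 361.9 ft³/s
Q = Σ q = 489.1 ft³/s

489 ft³/s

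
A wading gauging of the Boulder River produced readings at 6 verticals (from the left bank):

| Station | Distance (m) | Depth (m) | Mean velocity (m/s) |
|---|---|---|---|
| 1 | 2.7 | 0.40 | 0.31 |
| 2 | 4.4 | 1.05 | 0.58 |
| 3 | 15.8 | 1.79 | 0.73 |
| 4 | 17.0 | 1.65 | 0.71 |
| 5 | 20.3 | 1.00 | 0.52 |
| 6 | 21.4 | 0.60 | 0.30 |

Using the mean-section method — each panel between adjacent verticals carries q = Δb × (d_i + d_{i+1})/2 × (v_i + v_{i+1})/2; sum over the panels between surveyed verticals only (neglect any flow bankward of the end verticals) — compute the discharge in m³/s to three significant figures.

Panel 1-2: Δb = 1.7 m, d̄ = (0.40+1.05)/2 = 0.725, v̄ = (0.31+0.58)/2 = 0.445 → q = 1.7×0.725×0.445 = 0.5485 m³/s
Panel 2-3: Δb = 11.4 m, d̄ = (1.05+1.79)/2 = 1.42, v̄ = (0.58+0.73)/2 = 0.655 → q = 11.4×1.42×0.655 = 10.60 m³/s
Panel 3-4: Δb = 1.2 m, d̄ = (1.79+1.65)/2 = 1.72, v̄ = (0.73+0.71)/2 = 0.72 → q = 1.2×1.72×0.72 = 1.486 m³/s
Panel 4-5: Δb = 3.3 m, d̄ = (1.65+1.00)/2 = 1.325, v̄ = (0.71+0.52)/2 = 0.615 → q = 3.3×1.325×0.615 = 2.689 m³/s
Panel 5-6: Δb = 1.1 m, d̄ = (1.00+0.60)/2 = 0.8, v̄ = (0.52+0.30)/2 = 0.41 → q = 1.1×0.8×0.41 = 0.3608 m³/s
Q = Σ q = 15.69 m³/s

15.7 m³/s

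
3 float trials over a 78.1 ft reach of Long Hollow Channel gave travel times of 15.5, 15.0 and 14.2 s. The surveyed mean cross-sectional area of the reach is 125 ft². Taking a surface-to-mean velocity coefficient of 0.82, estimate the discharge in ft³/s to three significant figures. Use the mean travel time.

t̄ = (15.5 + 15.0 + 14.2) / 3 = 14.9 s
v_surface = L / t̄ = 78.1 / 14.9 = 5.242 ft/s
v_mean = 0.82 × 5.242 = 4.298 ft/s
Q = A × v_mean = 125 × 4.298 = 537.3 ft³/s

537 ft³/s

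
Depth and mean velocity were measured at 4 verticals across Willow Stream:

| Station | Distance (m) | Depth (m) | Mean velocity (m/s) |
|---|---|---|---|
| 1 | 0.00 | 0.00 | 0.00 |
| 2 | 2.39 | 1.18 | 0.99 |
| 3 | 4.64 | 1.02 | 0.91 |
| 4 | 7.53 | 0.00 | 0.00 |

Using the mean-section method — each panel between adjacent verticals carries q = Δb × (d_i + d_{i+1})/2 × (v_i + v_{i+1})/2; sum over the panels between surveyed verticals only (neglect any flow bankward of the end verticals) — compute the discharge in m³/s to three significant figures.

3.72 m³/s

Panel 1-2: Δb = 2.39 m, d̄ = (0.00+1.18)/2 = 0.59, v̄ = (0.00+0.99)/2 = 0.495 → q = 2.39×0.59×0.495 = 0.6980 m³/s
Panel 2-3: Δb = 2.25 m, d̄ = (1.18+1.02)/2 = 1.1, v̄ = (0.99+0.91)/2 = 0.95 → q = 2.25×1.1×0.95 = 2.351 m³/s
Panel 3-4: Δb = 2.89 m, d̄ = (1.02+0.00)/2 = 0.51, v̄ = (0.91+0.00)/2 = 0.455 → q = 2.89×0.51×0.455 = 0.6706 m³/s
Q = Σ q = 3.720 m³/s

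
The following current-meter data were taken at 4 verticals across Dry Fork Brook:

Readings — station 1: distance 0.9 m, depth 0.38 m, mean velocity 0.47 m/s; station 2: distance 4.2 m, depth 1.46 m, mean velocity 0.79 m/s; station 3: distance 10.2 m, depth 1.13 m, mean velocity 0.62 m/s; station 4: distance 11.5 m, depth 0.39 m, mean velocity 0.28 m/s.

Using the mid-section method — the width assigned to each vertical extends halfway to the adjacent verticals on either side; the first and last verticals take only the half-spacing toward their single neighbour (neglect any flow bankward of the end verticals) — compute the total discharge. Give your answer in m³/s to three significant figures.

8.29 m³/s

w_1 = (4.2 − 0.9)/2 = 1.65 m; q_1 = 0.47 × 0.38 × 1.65 = 0.2947 m³/s
w_2 = (10.2 − 0.9)/2 = 4.65 m; q_2 = 0.79 × 1.46 × 4.65 = 5.363 m³/s
w_3 = (11.5 − 4.2)/2 = 3.65 m; q_3 = 0.62 × 1.13 × 3.65 = 2.557 m³/s
w_4 = (11.5 − 10.2)/2 = 0.65 m; q_4 = 0.28 × 0.39 × 0.65 = 0.07098 m³/s
Q = Σ qᵢ = 8.286 m³/s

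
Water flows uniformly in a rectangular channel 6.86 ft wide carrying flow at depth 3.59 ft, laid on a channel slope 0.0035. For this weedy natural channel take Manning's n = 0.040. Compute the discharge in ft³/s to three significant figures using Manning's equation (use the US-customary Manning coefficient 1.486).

78.7 ft³/s

A = b·y = 6.86 × 3.59 = 24.63 ft²
P = b + 2y = 6.86 + 2×3.59 = 14.04 ft
R = A/P = 24.63/14.04 = 1.754 ft
Q = (1.486/n)·A·R^(2/3)·S^(1/2) = (1.486/0.040) × 24.63 × 1.754^(2/3) × 0.0035^(1/2) = 78.72 ft³/s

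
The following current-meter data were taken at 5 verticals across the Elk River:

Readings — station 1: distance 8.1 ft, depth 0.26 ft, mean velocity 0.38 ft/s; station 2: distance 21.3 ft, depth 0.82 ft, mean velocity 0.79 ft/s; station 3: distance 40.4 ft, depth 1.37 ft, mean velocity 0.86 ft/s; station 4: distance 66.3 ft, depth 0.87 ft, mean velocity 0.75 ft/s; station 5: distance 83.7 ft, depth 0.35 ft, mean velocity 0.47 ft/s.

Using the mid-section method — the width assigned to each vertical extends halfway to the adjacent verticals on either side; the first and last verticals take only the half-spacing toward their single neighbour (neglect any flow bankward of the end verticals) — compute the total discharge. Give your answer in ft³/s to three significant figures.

w_1 = (21.3 − 8.1)/2 = 6.6 ft; q_1 = 0.38 × 0.26 × 6.6 = 0.6521 ft³/s
w_2 = (40.4 − 8.1)/2 = 16.15 ft; q_2 = 0.79 × 0.82 × 16.15 = 10.46 ft³/s
w_3 = (66.3 − 21.3)/2 = 22.5 ft; q_3 = 0.86 × 1.37 × 22.5 = 26.51 ft³/s
w_4 = (83.7 − 40.4)/2 = 21.65 ft; q_4 = 0.75 × 0.87 × 21.65 = 14.13 ft³/s
w_5 = (83.7 − 66.3)/2 = 8.7 ft; q_5 = 0.47 × 0.35 × 8.7 = 1.431 ft³/s
Q = Σ qᵢ = 53.18 ft³/s

53.2 ft³/s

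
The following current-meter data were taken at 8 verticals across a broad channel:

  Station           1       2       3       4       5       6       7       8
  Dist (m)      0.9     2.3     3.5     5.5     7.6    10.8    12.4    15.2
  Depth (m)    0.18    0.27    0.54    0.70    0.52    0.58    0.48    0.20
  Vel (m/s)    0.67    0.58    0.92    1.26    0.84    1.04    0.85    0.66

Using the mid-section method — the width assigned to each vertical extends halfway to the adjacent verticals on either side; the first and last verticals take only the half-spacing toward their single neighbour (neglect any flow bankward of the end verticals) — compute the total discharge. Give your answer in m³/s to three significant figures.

w_1 = (2.3 − 0.9)/2 = 0.7 m; q_1 = 0.67 × 0.18 × 0.7 = 0.08442 m³/s
w_2 = (3.5 − 0.9)/2 = 1.3 m; q_2 = 0.58 × 0.27 × 1.3 = 0.2036 m³/s
w_3 = (5.5 − 2.3)/2 = 1.6 m; q_3 = 0.92 × 0.54 × 1.6 = 0.7949 m³/s
w_4 = (7.6 − 3.5)/2 = 2.05 m; q_4 = 1.26 × 0.70 × 2.05 = 1.808 m³/s
w_5 = (10.8 − 5.5)/2 = 2.65 m; q_5 = 0.84 × 0.52 × 2.65 = 1.158 m³/s
w_6 = (12.4 − 7.6)/2 = 2.4 m; q_6 = 1.04 × 0.58 × 2.4 = 1.448 m³/s
w_7 = (15.2 − 10.8)/2 = 2.2 m; q_7 = 0.85 × 0.48 × 2.2 = 0.8976 m³/s
w_8 = (15.2 − 12.4)/2 = 1.4 m; q_8 = 0.66 × 0.20 × 1.4 = 0.1848 m³/s
Q = Σ qᵢ = 6.579 m³/s

6.58 m³/s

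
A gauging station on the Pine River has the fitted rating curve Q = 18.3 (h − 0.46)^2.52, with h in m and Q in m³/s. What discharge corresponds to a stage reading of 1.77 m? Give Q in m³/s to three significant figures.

Q = 18.3 × (1.77 − 0.46)^2.52 = 18.3 × 1.31^2.52 = 36.14 m³/s

36.1 m³/s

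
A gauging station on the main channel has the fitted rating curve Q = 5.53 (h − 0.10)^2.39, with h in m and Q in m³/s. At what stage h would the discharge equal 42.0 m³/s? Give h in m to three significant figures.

2.44 m

h − h₀ = (Q/C)^(1/b) = (42.0/5.53)^(1/2.39) = 2.336 m
h = 0.10 + 2.336 = 2.436 m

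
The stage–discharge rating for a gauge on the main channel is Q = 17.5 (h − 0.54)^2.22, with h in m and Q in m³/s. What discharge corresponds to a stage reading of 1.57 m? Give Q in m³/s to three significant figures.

18.7 m³/s

Q = 17.5 × (1.57 − 0.54)^2.22 = 17.5 × 1.03^2.22 = 18.69 m³/s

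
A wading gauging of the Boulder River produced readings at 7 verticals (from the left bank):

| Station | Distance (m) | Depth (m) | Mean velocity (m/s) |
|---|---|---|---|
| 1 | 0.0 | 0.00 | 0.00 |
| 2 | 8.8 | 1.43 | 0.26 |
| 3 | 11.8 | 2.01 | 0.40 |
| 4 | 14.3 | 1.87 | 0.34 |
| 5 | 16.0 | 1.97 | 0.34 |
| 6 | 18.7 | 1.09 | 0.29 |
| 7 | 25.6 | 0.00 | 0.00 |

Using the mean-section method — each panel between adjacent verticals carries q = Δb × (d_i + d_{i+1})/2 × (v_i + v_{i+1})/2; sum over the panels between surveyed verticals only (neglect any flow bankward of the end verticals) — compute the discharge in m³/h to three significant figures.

Panel 1-2: Δb = 8.8 m, d̄ = (0.00+1.43)/2 = 0.715, v̄ = (0.00+0.26)/2 = 0.13 → q = 8.8×0.715×0.13 = 0.8180 m³/s
Panel 2-3: Δb = 3 m, d̄ = (1.43+2.01)/2 = 1.72, v̄ = (0.26+0.40)/2 = 0.33 → q = 3×1.72×0.33 = 1.703 m³/s
Panel 3-4: Δb = 2.5 m, d̄ = (2.01+1.87)/2 = 1.94, v̄ = (0.40+0.34)/2 = 0.37 → q = 2.5×1.94×0.37 = 1.795 m³/s
Panel 4-5: Δb = 1.7 m, d̄ = (1.87+1.97)/2 = 1.92, v̄ = (0.34+0.34)/2 = 0.34 → q = 1.7×1.92×0.34 = 1.110 m³/s
Panel 5-6: Δb = 2.7 m, d̄ = (1.97+1.09)/2 = 1.53, v̄ = (0.34+0.29)/2 = 0.315 → q = 2.7×1.53×0.315 = 1.301 m³/s
Panel 6-7: Δb = 6.9 m, d̄ = (1.09+0.00)/2 = 0.545, v̄ = (0.29+0.00)/2 = 0.145 → q = 6.9×0.545×0.145 = 0.5453 m³/s
Q = Σ q = 7.272 m³/s
= 7.272 × 3600 = 26180 m³/h

26200 m³/h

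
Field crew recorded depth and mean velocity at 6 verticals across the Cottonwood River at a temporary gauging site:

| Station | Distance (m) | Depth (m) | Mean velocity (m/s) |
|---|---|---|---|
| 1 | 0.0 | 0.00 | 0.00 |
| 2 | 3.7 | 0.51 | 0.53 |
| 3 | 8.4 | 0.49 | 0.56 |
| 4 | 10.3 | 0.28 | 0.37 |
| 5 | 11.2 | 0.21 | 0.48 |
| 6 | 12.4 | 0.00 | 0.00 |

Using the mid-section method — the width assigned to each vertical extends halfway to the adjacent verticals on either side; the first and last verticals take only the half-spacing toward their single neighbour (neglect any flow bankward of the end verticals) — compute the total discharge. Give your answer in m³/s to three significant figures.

w_2 = (8.4 − 0.0)/2 = 4.2 m; q_2 = 0.53 × 0.51 × 4.2 = 1.135 m³/s
w_3 = (10.3 − 3.7)/2 = 3.3 m; q_3 = 0.56 × 0.49 × 3.3 = 0.9055 m³/s
w_4 = (11.2 − 8.4)/2 = 1.4 m; q_4 = 0.37 × 0.28 × 1.4 = 0.1450 m³/s
w_5 = (12.4 − 10.3)/2 = 1.05 m; q_5 = 0.48 × 0.21 × 1.05 = 0.1058 m³/s
Stations 1, 6 contribute zero (depth or velocity is 0).
Q = Σ qᵢ = 2.292 m³/s

2.29 m³/s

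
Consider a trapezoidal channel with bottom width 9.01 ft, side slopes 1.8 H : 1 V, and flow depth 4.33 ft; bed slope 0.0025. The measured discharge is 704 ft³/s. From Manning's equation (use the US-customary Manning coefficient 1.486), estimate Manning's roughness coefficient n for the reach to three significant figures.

0.0149

A = (b + z·y)·y = (9.01 + 1.8×4.33)×4.33 = 72.76 ft²
P = b + 2y√(1+z²) = 9.01 + 2×4.33×√(1+1.8²) = 26.84 ft
R = A/P = 72.76/26.84 = 2.711 ft
n = (1.486/Q)·A·R^(2/3)·S^(1/2) = (1.486/704) × 72.76 × 1.944 × 0.05000 = 0.01493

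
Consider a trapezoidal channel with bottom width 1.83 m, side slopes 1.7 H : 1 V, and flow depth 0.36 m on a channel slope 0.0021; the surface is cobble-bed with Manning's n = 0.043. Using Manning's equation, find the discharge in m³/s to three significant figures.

A = (b + z·y)·y = (1.83 + 1.7×0.36)×0.36 = 0.8791 m²
P = b + 2y√(1+z²) = 1.83 + 2×0.36×√(1+1.7²) = 3.250 m
R = A/P = 0.8791/3.250 = 0.2705 m
Q = (1/n)·A·R^(2/3)·S^(1/2) = (1/0.043) × 0.8791 × 0.2705^(2/3) × 0.0021^(1/2) = 0.3919 m³/s

0.392 m³/s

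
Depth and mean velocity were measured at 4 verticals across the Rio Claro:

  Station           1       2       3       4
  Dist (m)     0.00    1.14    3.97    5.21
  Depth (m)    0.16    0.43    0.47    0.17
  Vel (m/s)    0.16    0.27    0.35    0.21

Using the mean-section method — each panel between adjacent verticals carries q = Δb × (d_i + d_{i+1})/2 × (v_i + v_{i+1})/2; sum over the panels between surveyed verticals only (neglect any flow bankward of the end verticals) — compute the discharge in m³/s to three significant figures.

0.578 m³/s

Panel 1-2: Δb = 1.14 m, d̄ = (0.16+0.43)/2 = 0.295, v̄ = (0.16+0.27)/2 = 0.215 → q = 1.14×0.295×0.215 = 0.07230 m³/s
Panel 2-3: Δb = 2.83 m, d̄ = (0.43+0.47)/2 = 0.45, v̄ = (0.27+0.35)/2 = 0.31 → q = 2.83×0.45×0.31 = 0.3948 m³/s
Panel 3-4: Δb = 1.24 m, d̄ = (0.47+0.17)/2 = 0.32, v̄ = (0.35+0.21)/2 = 0.28 → q = 1.24×0.32×0.28 = 0.1111 m³/s
Q = Σ q = 0.5782 m³/s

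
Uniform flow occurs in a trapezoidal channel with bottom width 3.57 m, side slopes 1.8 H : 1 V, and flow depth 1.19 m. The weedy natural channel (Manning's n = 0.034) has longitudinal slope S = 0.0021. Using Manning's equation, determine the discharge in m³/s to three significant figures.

A = (b + z·y)·y = (3.57 + 1.8×1.19)×1.19 = 6.797 m²
P = b + 2y√(1+z²) = 3.57 + 2×1.19×√(1+1.8²) = 8.471 m
R = A/P = 6.797/8.471 = 0.8024 m
Q = (1/n)·A·R^(2/3)·S^(1/2) = (1/0.034) × 6.797 × 0.8024^(2/3) × 0.0021^(1/2) = 7.911 m³/s

7.91 m³/s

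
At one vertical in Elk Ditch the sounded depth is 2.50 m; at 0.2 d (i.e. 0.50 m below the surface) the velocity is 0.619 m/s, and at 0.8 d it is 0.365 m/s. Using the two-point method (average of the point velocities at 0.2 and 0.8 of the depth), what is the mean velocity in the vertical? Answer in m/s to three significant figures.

0.492 m/s

v̄ = (0.619 + 0.365) / 2 = 0.4920 m/s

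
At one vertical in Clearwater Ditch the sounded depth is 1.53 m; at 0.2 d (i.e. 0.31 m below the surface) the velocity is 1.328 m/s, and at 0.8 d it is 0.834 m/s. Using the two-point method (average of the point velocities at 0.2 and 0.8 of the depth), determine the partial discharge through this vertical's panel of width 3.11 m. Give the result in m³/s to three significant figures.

v̄ = (1.328 + 0.834) / 2 = 1.081 m/s
q = v̄ × d × w = 1.081 × 1.53 × 3.11 = 5.144 m³/s

5.14 m³/s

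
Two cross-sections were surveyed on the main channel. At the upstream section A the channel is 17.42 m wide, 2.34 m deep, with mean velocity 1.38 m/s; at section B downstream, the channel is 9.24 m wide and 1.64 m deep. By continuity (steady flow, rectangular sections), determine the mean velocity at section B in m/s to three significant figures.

3.71 m/s

Q = A₁V₁ = (17.42×2.34) × 1.38 = 56.25 m³/s
A₂ = 9.24 × 1.64 = 15.15 m²
V₂ = Q/A₂ = 56.25/15.15 = 3.712 m/s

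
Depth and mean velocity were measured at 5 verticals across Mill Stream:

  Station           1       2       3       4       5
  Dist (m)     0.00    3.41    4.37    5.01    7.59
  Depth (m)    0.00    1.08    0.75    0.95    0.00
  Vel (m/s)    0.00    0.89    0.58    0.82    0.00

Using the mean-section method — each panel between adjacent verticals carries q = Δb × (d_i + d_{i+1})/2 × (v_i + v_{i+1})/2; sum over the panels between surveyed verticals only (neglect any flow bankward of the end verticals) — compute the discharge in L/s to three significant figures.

2350 L/s

Panel 1-2: Δb = 3.41 m, d̄ = (0.00+1.08)/2 = 0.54, v̄ = (0.00+0.89)/2 = 0.445 → q = 3.41×0.54×0.445 = 0.8194 m³/s
Panel 2-3: Δb = 0.96 m, d̄ = (1.08+0.75)/2 = 0.915, v̄ = (0.89+0.58)/2 = 0.735 → q = 0.96×0.915×0.735 = 0.6456 m³/s
Panel 3-4: Δb = 0.64 m, d̄ = (0.75+0.95)/2 = 0.85, v̄ = (0.58+0.82)/2 = 0.7 → q = 0.64×0.85×0.7 = 0.3808 m³/s
Panel 4-5: Δb = 2.58 m, d̄ = (0.95+0.00)/2 = 0.475, v̄ = (0.82+0.00)/2 = 0.41 → q = 2.58×0.475×0.41 = 0.5025 m³/s
Q = Σ q = 2.348 m³/s
= 2.348 × 1000 = 2348 L/s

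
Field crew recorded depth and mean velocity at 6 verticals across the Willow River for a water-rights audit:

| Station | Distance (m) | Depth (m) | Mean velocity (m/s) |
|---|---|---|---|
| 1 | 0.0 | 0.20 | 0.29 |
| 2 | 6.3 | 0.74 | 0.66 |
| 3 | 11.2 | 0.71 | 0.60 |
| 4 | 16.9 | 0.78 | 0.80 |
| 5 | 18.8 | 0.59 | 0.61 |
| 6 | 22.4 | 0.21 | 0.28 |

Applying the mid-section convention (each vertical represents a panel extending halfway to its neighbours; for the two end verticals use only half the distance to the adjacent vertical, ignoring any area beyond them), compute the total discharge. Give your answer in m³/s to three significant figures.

8.64 m³/s

w_1 = (6.3 − 0.0)/2 = 3.15 m; q_1 = 0.29 × 0.20 × 3.15 = 0.1827 m³/s
w_2 = (11.2 − 0.0)/2 = 5.6 m; q_2 = 0.66 × 0.74 × 5.6 = 2.735 m³/s
w_3 = (16.9 − 6.3)/2 = 5.3 m; q_3 = 0.60 × 0.71 × 5.3 = 2.258 m³/s
w_4 = (18.8 − 11.2)/2 = 3.8 m; q_4 = 0.80 × 0.78 × 3.8 = 2.371 m³/s
w_5 = (22.4 − 16.9)/2 = 2.75 m; q_5 = 0.61 × 0.59 × 2.75 = 0.9897 m³/s
w_6 = (22.4 − 18.8)/2 = 1.8 m; q_6 = 0.28 × 0.21 × 1.8 = 0.1058 m³/s
Q = Σ qᵢ = 8.642 m³/s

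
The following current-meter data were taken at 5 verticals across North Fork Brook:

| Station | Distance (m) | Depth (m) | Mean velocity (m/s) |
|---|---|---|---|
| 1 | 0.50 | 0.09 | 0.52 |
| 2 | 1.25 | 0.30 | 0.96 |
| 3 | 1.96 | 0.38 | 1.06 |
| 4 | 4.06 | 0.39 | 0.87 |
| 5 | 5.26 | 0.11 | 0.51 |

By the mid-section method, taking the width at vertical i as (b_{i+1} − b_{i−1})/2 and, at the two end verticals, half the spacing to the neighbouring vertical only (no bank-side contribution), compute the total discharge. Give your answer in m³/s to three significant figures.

1.39 m³/s

w_1 = (1.25 − 0.50)/2 = 0.375 m; q_1 = 0.52 × 0.09 × 0.375 = 0.01755 m³/s
w_2 = (1.96 − 0.50)/2 = 0.73 m; q_2 = 0.96 × 0.30 × 0.73 = 0.2102 m³/s
w_3 = (4.06 − 1.25)/2 = 1.405 m; q_3 = 1.06 × 0.38 × 1.405 = 0.5659 m³/s
w_4 = (5.26 − 1.96)/2 = 1.65 m; q_4 = 0.87 × 0.39 × 1.65 = 0.5598 m³/s
w_5 = (5.26 − 4.06)/2 = 0.6 m; q_5 = 0.51 × 0.11 × 0.6 = 0.03366 m³/s
Q = Σ qᵢ = 1.387 m³/s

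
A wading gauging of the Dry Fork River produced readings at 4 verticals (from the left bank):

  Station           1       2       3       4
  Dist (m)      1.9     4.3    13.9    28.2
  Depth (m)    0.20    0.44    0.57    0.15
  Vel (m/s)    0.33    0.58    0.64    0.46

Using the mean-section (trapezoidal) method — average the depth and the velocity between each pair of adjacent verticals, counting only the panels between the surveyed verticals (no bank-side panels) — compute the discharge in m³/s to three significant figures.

6.14 m³/s

Panel 1-2: Δb = 2.4 m, d̄ = (0.20+0.44)/2 = 0.32, v̄ = (0.33+0.58)/2 = 0.455 → q = 2.4×0.32×0.455 = 0.3494 m³/s
Panel 2-3: Δb = 9.6 m, d̄ = (0.44+0.57)/2 = 0.505, v̄ = (0.58+0.64)/2 = 0.61 → q = 9.6×0.505×0.61 = 2.957 m³/s
Panel 3-4: Δb = 14.3 m, d̄ = (0.57+0.15)/2 = 0.36, v̄ = (0.64+0.46)/2 = 0.55 → q = 14.3×0.36×0.55 = 2.831 m³/s
Q = Σ q = 6.138 m³/s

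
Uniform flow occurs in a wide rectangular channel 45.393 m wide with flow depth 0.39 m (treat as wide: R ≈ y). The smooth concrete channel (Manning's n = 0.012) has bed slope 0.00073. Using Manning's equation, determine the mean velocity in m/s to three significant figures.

A = b·y = 45.393 × 0.39 = 17.70 m²
Wide channel: R ≈ y = 0.39 m
Q = (1/n)·A·R^(2/3)·S^(1/2) = (1/0.012) × 17.70 × 0.3900^(2/3) × 0.00073^(1/2) = 21.28 m³/s
V = Q/A = 21.28/17.70 = 1.202 m/s

1.20 m/s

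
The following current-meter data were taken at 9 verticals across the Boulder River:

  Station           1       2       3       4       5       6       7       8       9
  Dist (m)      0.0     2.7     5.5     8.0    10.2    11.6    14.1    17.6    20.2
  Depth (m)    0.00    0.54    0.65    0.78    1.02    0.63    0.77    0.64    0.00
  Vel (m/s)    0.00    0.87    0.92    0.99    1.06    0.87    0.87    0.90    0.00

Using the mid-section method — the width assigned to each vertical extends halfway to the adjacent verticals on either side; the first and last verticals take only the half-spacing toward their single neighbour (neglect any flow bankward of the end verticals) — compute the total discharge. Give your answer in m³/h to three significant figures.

41300 m³/h

w_2 = (5.5 − 0.0)/2 = 2.75 m; q_2 = 0.87 × 0.54 × 2.75 = 1.292 m³/s
w_3 = (8.0 − 2.7)/2 = 2.65 m; q_3 = 0.92 × 0.65 × 2.65 = 1.585 m³/s
w_4 = (10.2 − 5.5)/2 = 2.35 m; q_4 = 0.99 × 0.78 × 2.35 = 1.815 m³/s
w_5 = (11.6 − 8.0)/2 = 1.8 m; q_5 = 1.06 × 1.02 × 1.8 = 1.946 m³/s
w_6 = (14.1 − 10.2)/2 = 1.95 m; q_6 = 0.87 × 0.63 × 1.95 = 1.069 m³/s
w_7 = (17.6 − 11.6)/2 = 3 m; q_7 = 0.87 × 0.77 × 3 = 2.010 m³/s
w_8 = (20.2 − 14.1)/2 = 3.05 m; q_8 = 0.90 × 0.64 × 3.05 = 1.757 m³/s
Stations 1, 9 contribute zero (depth or velocity is 0).
Q = Σ qᵢ = 11.47 m³/s
= 11.47 × 3600 = 41300 m³/h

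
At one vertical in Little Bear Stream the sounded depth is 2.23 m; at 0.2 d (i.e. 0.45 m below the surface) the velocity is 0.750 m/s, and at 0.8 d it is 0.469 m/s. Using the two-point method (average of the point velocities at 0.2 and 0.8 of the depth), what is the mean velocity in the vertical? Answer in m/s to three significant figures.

v̄ = (0.750 + 0.469) / 2 = 0.6095 m/s

0.610 m/s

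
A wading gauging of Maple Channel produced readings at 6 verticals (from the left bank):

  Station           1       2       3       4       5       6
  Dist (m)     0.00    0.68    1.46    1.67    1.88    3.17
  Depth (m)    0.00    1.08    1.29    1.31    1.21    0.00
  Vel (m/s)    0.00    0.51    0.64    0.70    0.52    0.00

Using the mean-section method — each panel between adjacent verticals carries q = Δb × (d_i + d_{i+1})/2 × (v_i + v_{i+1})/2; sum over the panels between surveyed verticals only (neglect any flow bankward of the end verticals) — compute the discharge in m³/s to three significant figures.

Panel 1-2: Δb = 0.68 m, d̄ = (0.00+1.08)/2 = 0.54, v̄ = (0.00+0.51)/2 = 0.255 → q = 0.68×0.54×0.255 = 0.09364 m³/s
Panel 2-3: Δb = 0.78 m, d̄ = (1.08+1.29)/2 = 1.185, v̄ = (0.51+0.64)/2 = 0.575 → q = 0.78×1.185×0.575 = 0.5315 m³/s
Panel 3-4: Δb = 0.21 m, d̄ = (1.29+1.31)/2 = 1.3, v̄ = (0.64+0.70)/2 = 0.67 → q = 0.21×1.3×0.67 = 0.1829 m³/s
Panel 4-5: Δb = 0.21 m, d̄ = (1.31+1.21)/2 = 1.26, v̄ = (0.70+0.52)/2 = 0.61 → q = 0.21×1.26×0.61 = 0.1614 m³/s
Panel 5-6: Δb = 1.29 m, d̄ = (1.21+0.00)/2 = 0.605, v̄ = (0.52+0.00)/2 = 0.26 → q = 1.29×0.605×0.26 = 0.2029 m³/s
Q = Σ q = 1.172 m³/s

1.17 m³/s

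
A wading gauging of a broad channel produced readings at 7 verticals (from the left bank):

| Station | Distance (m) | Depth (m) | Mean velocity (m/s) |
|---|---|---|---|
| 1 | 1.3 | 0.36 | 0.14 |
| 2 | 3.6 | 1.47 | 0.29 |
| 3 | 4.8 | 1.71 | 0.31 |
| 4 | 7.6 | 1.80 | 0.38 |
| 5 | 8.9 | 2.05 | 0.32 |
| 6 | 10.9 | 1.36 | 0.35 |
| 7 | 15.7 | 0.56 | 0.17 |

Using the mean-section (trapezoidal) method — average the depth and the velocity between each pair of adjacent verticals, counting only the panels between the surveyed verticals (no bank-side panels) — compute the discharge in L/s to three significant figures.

Panel 1-2: Δb = 2.3 m, d̄ = (0.36+1.47)/2 = 0.915, v̄ = (0.14+0.29)/2 = 0.215 → q = 2.3×0.915×0.215 = 0.4525 m³/s
Panel 2-3: Δb = 1.2 m, d̄ = (1.47+1.71)/2 = 1.59, v̄ = (0.29+0.31)/2 = 0.3 → q = 1.2×1.59×0.3 = 0.5724 m³/s
Panel 3-4: Δb = 2.8 m, d̄ = (1.71+1.80)/2 = 1.755, v̄ = (0.31+0.38)/2 = 0.345 → q = 2.8×1.755×0.345 = 1.695 m³/s
Panel 4-5: Δb = 1.3 m, d̄ = (1.80+2.05)/2 = 1.925, v̄ = (0.38+0.32)/2 = 0.35 → q = 1.3×1.925×0.35 = 0.8759 m³/s
Panel 5-6: Δb = 2 m, d̄ = (2.05+1.36)/2 = 1.705, v̄ = (0.32+0.35)/2 = 0.335 → q = 2×1.705×0.335 = 1.142 m³/s
Panel 6-7: Δb = 4.8 m, d̄ = (1.36+0.56)/2 = 0.96, v̄ = (0.35+0.17)/2 = 0.26 → q = 4.8×0.96×0.26 = 1.198 m³/s
Q = Σ q = 5.937 m³/s
= 5.937 × 1000 = 5937 L/s

5940 L/s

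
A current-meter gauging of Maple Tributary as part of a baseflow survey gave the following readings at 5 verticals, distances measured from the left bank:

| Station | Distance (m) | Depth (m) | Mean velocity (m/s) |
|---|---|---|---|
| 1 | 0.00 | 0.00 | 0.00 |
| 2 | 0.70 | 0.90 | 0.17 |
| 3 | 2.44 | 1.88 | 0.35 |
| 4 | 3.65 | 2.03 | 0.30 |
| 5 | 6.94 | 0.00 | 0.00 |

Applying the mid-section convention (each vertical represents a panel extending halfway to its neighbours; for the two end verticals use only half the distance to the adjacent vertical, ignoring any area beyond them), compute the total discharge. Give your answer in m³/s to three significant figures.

w_2 = (2.44 − 0.00)/2 = 1.22 m; q_2 = 0.17 × 0.90 × 1.22 = 0.1867 m³/s
w_3 = (3.65 − 0.70)/2 = 1.475 m; q_3 = 0.35 × 1.88 × 1.475 = 0.9706 m³/s
w_4 = (6.94 − 2.44)/2 = 2.25 m; q_4 = 0.30 × 2.03 × 2.25 = 1.370 m³/s
Stations 1, 5 contribute zero (depth or velocity is 0).
Q = Σ qᵢ = 2.527 m³/s

2.53 m³/s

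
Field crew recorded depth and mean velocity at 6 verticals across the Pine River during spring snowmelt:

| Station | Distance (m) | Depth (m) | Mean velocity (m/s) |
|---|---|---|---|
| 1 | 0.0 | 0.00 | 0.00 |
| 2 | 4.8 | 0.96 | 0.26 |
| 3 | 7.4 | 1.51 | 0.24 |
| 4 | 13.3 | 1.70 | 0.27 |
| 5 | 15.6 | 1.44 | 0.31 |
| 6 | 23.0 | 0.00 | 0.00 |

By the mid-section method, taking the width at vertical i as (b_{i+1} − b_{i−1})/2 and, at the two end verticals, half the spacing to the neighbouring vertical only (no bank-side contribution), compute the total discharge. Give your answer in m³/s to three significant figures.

w_2 = (7.4 − 0.0)/2 = 3.7 m; q_2 = 0.26 × 0.96 × 3.7 = 0.9235 m³/s
w_3 = (13.3 − 4.8)/2 = 4.25 m; q_3 = 0.24 × 1.51 × 4.25 = 1.540 m³/s
w_4 = (15.6 − 7.4)/2 = 4.1 m; q_4 = 0.27 × 1.70 × 4.1 = 1.882 m³/s
w_5 = (23.0 − 13.3)/2 = 4.85 m; q_5 = 0.31 × 1.44 × 4.85 = 2.165 m³/s
Stations 1, 6 contribute zero (depth or velocity is 0).
Q = Σ qᵢ = 6.511 m³/s

6.51 m³/s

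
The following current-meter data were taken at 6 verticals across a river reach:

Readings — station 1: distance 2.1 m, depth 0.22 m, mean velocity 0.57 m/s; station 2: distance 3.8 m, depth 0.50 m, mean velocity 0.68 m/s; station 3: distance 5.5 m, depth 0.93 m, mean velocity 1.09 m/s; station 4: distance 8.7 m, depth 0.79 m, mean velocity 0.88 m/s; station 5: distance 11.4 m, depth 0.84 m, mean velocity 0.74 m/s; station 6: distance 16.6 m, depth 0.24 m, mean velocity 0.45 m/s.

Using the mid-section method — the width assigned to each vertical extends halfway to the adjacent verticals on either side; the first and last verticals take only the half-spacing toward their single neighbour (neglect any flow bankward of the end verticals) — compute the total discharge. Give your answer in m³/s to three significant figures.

w_1 = (3.8 − 2.1)/2 = 0.85 m; q_1 = 0.57 × 0.22 × 0.85 = 0.1066 m³/s
w_2 = (5.5 − 2.1)/2 = 1.7 m; q_2 = 0.68 × 0.50 × 1.7 = 0.5780 m³/s
w_3 = (8.7 − 3.8)/2 = 2.45 m; q_3 = 1.09 × 0.93 × 2.45 = 2.484 m³/s
w_4 = (11.4 − 5.5)/2 = 2.95 m; q_4 = 0.88 × 0.79 × 2.95 = 2.051 m³/s
w_5 = (16.6 − 8.7)/2 = 3.95 m; q_5 = 0.74 × 0.84 × 3.95 = 2.455 m³/s
w_6 = (16.6 − 11.4)/2 = 2.6 m; q_6 = 0.45 × 0.24 × 2.6 = 0.2808 m³/s
Q = Σ qᵢ = 7.955 m³/s

7.96 m³/s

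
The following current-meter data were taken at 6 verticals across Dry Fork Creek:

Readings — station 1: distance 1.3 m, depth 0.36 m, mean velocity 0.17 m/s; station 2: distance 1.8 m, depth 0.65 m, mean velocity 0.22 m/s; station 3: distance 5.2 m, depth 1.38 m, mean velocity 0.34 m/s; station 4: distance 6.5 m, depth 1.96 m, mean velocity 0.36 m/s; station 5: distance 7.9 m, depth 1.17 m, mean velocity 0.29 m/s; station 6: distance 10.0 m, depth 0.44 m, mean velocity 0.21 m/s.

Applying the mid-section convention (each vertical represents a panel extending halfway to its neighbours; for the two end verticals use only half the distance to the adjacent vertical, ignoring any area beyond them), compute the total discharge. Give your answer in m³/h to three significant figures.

10900 m³/h

w_1 = (1.8 − 1.3)/2 = 0.25 m; q_1 = 0.17 × 0.36 × 0.25 = 0.01530 m³/s
w_2 = (5.2 − 1.3)/2 = 1.95 m; q_2 = 0.22 × 0.65 × 1.95 = 0.2789 m³/s
w_3 = (6.5 − 1.8)/2 = 2.35 m; q_3 = 0.34 × 1.38 × 2.35 = 1.103 m³/s
w_4 = (7.9 − 5.2)/2 = 1.35 m; q_4 = 0.36 × 1.96 × 1.35 = 0.9526 m³/s
w_5 = (10.0 − 6.5)/2 = 1.75 m; q_5 = 0.29 × 1.17 × 1.75 = 0.5938 m³/s
w_6 = (10.0 − 7.9)/2 = 1.05 m; q_6 = 0.21 × 0.44 × 1.05 = 0.09702 m³/s
Q = Σ qᵢ = 3.040 m³/s
= 3.040 × 3600 = 10940 m³/h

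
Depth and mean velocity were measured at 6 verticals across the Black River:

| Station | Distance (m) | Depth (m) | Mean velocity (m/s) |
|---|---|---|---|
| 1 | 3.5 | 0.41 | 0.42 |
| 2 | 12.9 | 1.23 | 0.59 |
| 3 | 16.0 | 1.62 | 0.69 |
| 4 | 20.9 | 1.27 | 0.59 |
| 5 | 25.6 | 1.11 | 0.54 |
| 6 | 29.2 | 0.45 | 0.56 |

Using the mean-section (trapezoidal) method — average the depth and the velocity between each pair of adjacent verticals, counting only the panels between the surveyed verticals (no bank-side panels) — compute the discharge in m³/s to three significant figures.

16.0 m³/s

Panel 1-2: Δb = 9.4 m, d̄ = (0.41+1.23)/2 = 0.82, v̄ = (0.42+0.59)/2 = 0.505 → q = 9.4×0.82×0.505 = 3.893 m³/s
Panel 2-3: Δb = 3.1 m, d̄ = (1.23+1.62)/2 = 1.425, v̄ = (0.59+0.69)/2 = 0.64 → q = 3.1×1.425×0.64 = 2.827 m³/s
Panel 3-4: Δb = 4.9 m, d̄ = (1.62+1.27)/2 = 1.445, v̄ = (0.69+0.59)/2 = 0.64 → q = 4.9×1.445×0.64 = 4.532 m³/s
Panel 4-5: Δb = 4.7 m, d̄ = (1.27+1.11)/2 = 1.19, v̄ = (0.59+0.54)/2 = 0.565 → q = 4.7×1.19×0.565 = 3.160 m³/s
Panel 5-6: Δb = 3.6 m, d̄ = (1.11+0.45)/2 = 0.78, v̄ = (0.54+0.56)/2 = 0.55 → q = 3.6×0.78×0.55 = 1.544 m³/s
Q = Σ q = 15.96 m³/s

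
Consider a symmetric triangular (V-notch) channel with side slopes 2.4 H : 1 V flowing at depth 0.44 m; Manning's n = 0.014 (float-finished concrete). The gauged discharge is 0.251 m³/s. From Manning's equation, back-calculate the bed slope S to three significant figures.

A = z·y² = 2.4×0.44² = 0.4646 m²
P = 2y√(1+z²) = 2×0.44×√(1+2.4²) = 2.288 m
R = A/P = 0.4646/2.288 = 0.2031 m
S = (Q·n / (1·A·R^(2/3)))² = (0.251×0.014 / (1×0.4646×0.3455))² = 0.0004792

0.000479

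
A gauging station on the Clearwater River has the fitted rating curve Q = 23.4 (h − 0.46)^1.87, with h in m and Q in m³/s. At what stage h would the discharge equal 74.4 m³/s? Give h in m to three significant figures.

h − h₀ = (Q/C)^(1/b) = (74.4/23.4)^(1/1.87) = 1.856 m
h = 0.46 + 1.856 = 2.316 m

2.32 m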